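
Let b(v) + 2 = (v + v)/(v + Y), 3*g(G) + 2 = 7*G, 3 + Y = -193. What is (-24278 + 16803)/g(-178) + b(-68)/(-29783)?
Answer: 565133993/31450848 ≈ 17.969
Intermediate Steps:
Y = -196 (Y = -3 - 193 = -196)
g(G) = -⅔ + 7*G/3 (g(G) = -⅔ + (7*G)/3 = -⅔ + 7*G/3)
b(v) = -2 + 2*v/(-196 + v) (b(v) = -2 + (v + v)/(v - 196) = -2 + (2*v)/(-196 + v) = -2 + 2*v/(-196 + v))
(-24278 + 16803)/g(-178) + b(-68)/(-29783) = (-24278 + 16803)/(-⅔ + (7/3)*(-178)) + (392/(-196 - 68))/(-29783) = -7475/(-⅔ - 1246/3) + (392/(-264))*(-1/29783) = -7475/(-416) + (392*(-1/264))*(-1/29783) = -7475*(-1/416) - 49/33*(-1/29783) = 575/32 + 49/982839 = 565133993/31450848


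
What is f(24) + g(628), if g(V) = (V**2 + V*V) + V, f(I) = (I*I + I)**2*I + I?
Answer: 9429420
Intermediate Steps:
f(I) = I + I*(I + I**2)**2 (f(I) = (I**2 + I)**2*I + I = (I + I**2)**2*I + I = I*(I + I**2)**2 + I = I + I*(I + I**2)**2)
g(V) = V + 2*V**2 (g(V) = (V**2 + V**2) + V = 2*V**2 + V = V + 2*V**2)
f(24) + g(628) = (24 + 24**3*(1 + 24)**2) + 628*(1 + 2*628) = (24 + 13824*25**2) + 628*(1 + 1256) = (24 + 13824*625) + 628*1257 = (24 + 8640000) + 789396 = 8640024 + 789396 = 9429420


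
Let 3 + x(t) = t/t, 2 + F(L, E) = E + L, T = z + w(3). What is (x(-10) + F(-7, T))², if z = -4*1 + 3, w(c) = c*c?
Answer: 9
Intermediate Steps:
w(c) = c²
z = -1 (z = -4 + 3 = -1)
T = 8 (T = -1 + 3² = -1 + 9 = 8)
F(L, E) = -2 + E + L (F(L, E) = -2 + (E + L) = -2 + E + L)
x(t) = -2 (x(t) = -3 + t/t = -3 + 1 = -2)
(x(-10) + F(-7, T))² = (-2 + (-2 + 8 - 7))² = (-2 - 1)² = (-3)² = 9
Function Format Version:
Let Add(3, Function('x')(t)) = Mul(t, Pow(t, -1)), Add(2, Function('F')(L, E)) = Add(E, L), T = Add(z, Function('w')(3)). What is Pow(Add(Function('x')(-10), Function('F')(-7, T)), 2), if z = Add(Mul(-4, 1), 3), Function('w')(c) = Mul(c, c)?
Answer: 9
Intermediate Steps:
Function('w')(c) = Pow(c, 2)
z = -1 (z = Add(-4, 3) = -1)
T = 8 (T = Add(-1, Pow(3, 2)) = Add(-1, 9) = 8)
Function('F')(L, E) = Add(-2, E, L) (Function('F')(L, E) = Add(-2, Add(E, L)) = Add(-2, E, L))
Function('x')(t) = -2 (Function('x')(t) = Add(-3, Mul(t, Pow(t, -1))) = Add(-3, 1) = -2)
Pow(Add(Function('x')(-10), Function('F')(-7, T)), 2) = Pow(Add(-2, Add(-2, 8, -7)), 2) = Pow(Add(-2, -1), 2) = Pow(-3, 2) = 9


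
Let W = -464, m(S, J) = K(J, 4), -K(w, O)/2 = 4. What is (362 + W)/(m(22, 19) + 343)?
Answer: -102/335 ≈ -0.30448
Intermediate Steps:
K(w, O) = -8 (K(w, O) = -2*4 = -8)
m(S, J) = -8
(362 + W)/(m(22, 19) + 343) = (362 - 464)/(-8 + 343) = -102/335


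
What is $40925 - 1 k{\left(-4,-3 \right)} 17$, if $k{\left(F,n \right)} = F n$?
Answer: $40721$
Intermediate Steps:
$40925 - 1 k{\left(-4,-3 \right)} 17 = 40925 - 1 \left(\left(-4\right) \left(-3\right)\right) 17 = 40925 - 1 \cdot 12 \cdot 17 = 40925 - 12 \cdot 17 = 40925 - 204 = 40721$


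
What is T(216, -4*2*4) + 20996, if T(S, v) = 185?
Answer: 21181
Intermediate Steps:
T(216, -4*2*4) + 20996 = 185 + 20996 = 21181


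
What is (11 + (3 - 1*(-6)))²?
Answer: 400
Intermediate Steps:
(11 + (3 - 1*(-6)))² = (11 + (3 + 6))² = (11 + 9)² = 20² = 400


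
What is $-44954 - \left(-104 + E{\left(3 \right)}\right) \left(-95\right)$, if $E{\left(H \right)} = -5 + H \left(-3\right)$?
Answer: $-56164$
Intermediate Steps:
$E{\left(H \right)} = -5 - 3 H$
$-44954 - \left(-104 + E{\left(3 \right)}\right) \left(-95\right) = -44954 - \left(-104 - 14\right) \left(-95\right) = -44954 - \left(-118\right) \left(-95\right) = -44954 - 11210 = -56164$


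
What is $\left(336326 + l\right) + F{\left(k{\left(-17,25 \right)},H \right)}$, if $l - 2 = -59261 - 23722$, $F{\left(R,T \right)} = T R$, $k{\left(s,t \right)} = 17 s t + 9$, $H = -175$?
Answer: $1516145$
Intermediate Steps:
$k{\left(s,t \right)} = 9 + 17 s t$ ($k{\left(s,t \right)} = 17 s t + 9 = 9 + 17 s t$)
$F{\left(R,T \right)} = R T$
$l = -82981$ ($l = 2 - 82983 = -82981$)
$\left(336326 + l\right) + F{\left(k{\left(-17,25 \right)},H \right)} = \left(336326 - 82981\right) + \left(9 + 17 \left(-17\right) 25\right) \left(-175\right) = 253345 + \left(9 - 7225\right) \left(-175\right) = 253345 - -1262800 = 253345 + 1262800 = 1516145$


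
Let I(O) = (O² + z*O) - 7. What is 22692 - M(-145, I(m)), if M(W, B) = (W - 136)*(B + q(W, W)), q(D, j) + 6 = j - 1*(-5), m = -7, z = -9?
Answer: 11171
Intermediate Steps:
q(D, j) = -1 + j (q(D, j) = -6 + (j - 1*(-5)) = -6 + (j + 5) = -6 + (5 + j) = -1 + j)
I(O) = -7 + O² - 9*O (I(O) = (O² - 9*O) - 7 = -7 + O² - 9*O)
M(W, B) = (-136 + W)*(-1 + B + W) (M(W, B) = (W - 136)*(B + (-1 + W)) = (-136 + W)*(-1 + B + W))
22692 - M(-145, I(m)) = 22692 - (136 + (-145)² - 137*(-145) - 136*(-7 + (-7)² - 9*(-7)) + (-7 + (-7)² - 9*(-7))*(-145)) = 22692 - (136 + 21025 + 19865 - 136*(-7 + 49 + 63) + (-7 + 49 + 63)*(-145)) = 22692 - (136 + 21025 + 19865 - 136*105 + 105*(-145)) = 22692 - (136 + 21025 + 19865 - 14280 - 15225) = 22692 - 1*11521 = 22692 - 11521 = 11171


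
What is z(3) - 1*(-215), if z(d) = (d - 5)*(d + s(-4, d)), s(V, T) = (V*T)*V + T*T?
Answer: 95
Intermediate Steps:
s(V, T) = T² + T*V² (s(V, T) = (T*V)*V + T² = T*V² + T² = T² + T*V²)
z(d) = (-5 + d)*(d + d*(16 + d)) (z(d) = (d - 5)*(d + d*(d + (-4)²)) = (-5 + d)*(d + d*(d + 16)) = (-5 + d)*(d + d*(16 + d)))
z(3) - 1*(-215) = 3*(-85 + 3² + 12*3) - 1*(-215) = 3*(-85 + 9 + 36) + 215 = 3*(-40) + 215 = -120 + 215 = 95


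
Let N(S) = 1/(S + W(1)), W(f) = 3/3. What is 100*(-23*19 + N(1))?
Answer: -43650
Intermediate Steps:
W(f) = 1 (W(f) = 3*(1/3) = 1)
N(S) = 1/(1 + S) (N(S) = 1/(S + 1) = 1/(1 + S))
100*(-23*19 + N(1)) = 100*(-23*19 + 1/(1 + 1)) = 100*(-437 + 1/2) = 100*(-873/2) = -43650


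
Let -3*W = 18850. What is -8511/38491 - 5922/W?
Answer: 261699378/362777675 ≈ 0.72138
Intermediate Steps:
W = -18850/3 (W = -⅓*18850 = -18850/3 ≈ -6283.3)
-8511/38491 - 5922/W = -8511/38491 - 5922/(-18850/3) = -8511*1/38491 - 5922*(-3/18850) = -8511/38491 + 8883/9425 = 261699378/362777675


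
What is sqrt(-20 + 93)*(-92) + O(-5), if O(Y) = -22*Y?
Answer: 110 - 92*sqrt(73) ≈ -676.05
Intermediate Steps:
sqrt(-20 + 93)*(-92) + O(-5) = sqrt(-20 + 93)*(-92) - 22*(-5) = sqrt(73)*(-92) + 110 = -92*sqrt(73) + 110 = 110 - 92*sqrt(73)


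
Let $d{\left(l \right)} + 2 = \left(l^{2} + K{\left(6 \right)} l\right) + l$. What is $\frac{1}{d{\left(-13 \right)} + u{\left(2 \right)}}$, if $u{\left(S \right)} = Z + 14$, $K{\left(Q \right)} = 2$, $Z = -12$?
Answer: $\frac{1}{130} \approx 0.0076923$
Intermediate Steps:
$d{\left(l \right)} = -2 + l^{2} + 3 l$ ($d{\left(l \right)} = -2 + \left(\left(l^{2} + 2 l\right) + l\right) = -2 + \left(l^{2} + 3 l\right) = -2 + l^{2} + 3 l$)
$u{\left(S \right)} = 2$ ($u{\left(S \right)} = -12 + 14 = 2$)
$\frac{1}{d{\left(-13 \right)} + u{\left(2 \right)}} = \frac{1}{\left(-2 + \left(-13\right)^{2} + 3 \left(-13\right)\right) + 2} = \frac{1}{\left(-2 + 169 - 39\right) + 2} = \frac{1}{128 + 2} = \frac{1}{130}$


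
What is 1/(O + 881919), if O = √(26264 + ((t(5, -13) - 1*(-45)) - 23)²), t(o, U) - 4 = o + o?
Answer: 881919/777781095001 - 2*√6890/777781095001 ≈ 1.1337e-6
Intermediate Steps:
t(o, U) = 4 + 2*o (t(o, U) = 4 + (o + o) = 4 + 2*o)
O = 2*√6890 (O = √(26264 + (((4 + 2*5) - 1*(-45)) - 23)²) = √(26264 + (((4 + 10) + 45) - 23)²) = √(26264 + ((14 + 45) - 23)²) = √(26264 + (59 - 23)²) = √(26264 + 36²) = √(26264 + 1296) = √27560 = 2*√6890 ≈ 166.01)
1/(O + 881919) = 1/(2*√6890 + 881919) = 1/(881919 + 2*√6890)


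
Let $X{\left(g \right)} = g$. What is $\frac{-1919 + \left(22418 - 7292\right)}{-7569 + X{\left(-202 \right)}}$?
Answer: $- \frac{13207}{7771} \approx -1.6995$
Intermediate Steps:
$\frac{-1919 + \left(22418 - 7292\right)}{-7569 + X{\left(-202 \right)}} = \frac{-1919 + \left(22418 - 7292\right)}{-7569 - 202} = \frac{-1919 + 15126}{-7771} = 13207 \left(- \frac{1}{7771}\right) = - \frac{13207}{7771}$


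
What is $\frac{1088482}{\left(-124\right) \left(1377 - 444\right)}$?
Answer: $- \frac{544241}{57846} \approx -9.4084$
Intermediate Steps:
$\frac{1088482}{\left(-124\right) \left(1377 - 444\right)} = \frac{1088482}{\left(-124\right) 933} = \frac{1088482}{-115692} = 1088482 \left(- \frac{1}{115692}\right) = - \frac{544241}{57846}$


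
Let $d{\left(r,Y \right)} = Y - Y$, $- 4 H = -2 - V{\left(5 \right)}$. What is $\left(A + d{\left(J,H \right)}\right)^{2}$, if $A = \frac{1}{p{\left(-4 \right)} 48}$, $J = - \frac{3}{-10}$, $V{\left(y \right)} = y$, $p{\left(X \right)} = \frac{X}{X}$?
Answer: $\frac{1}{2304} \approx 0.00043403$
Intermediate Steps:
$p{\left(X \right)} = 1$
$H = \frac{7}{4}$ ($H = - \frac{-2 - 5}{4} = \left(- \frac{1}{4}\right) \left(-7\right) = \frac{7}{4} \approx 1.75$)
$J = \frac{3}{10}$ ($J = \left(-3\right) \left(- \frac{1}{10}\right) = \frac{3}{10} \approx 0.3$)
$d{\left(r,Y \right)} = 0$
$A = \frac{1}{48}$ ($A = \frac{1}{1 \cdot 48} = 1 \cdot \frac{1}{48} = \frac{1}{48} \approx 0.020833$)
$\left(A + d{\left(J,H \right)}\right)^{2} = \left(\frac{1}{48} + 0\right)^{2} = \left(\frac{1}{48}\right)^{2} = \frac{1}{2304}$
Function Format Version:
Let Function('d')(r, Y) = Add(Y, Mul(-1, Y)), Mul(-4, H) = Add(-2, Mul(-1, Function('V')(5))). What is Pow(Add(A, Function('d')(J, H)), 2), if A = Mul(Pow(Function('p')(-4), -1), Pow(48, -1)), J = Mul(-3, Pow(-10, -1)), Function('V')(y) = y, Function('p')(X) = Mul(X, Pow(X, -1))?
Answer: Rational(1, 2304) ≈ 0.00043403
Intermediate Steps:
Function('p')(X) = 1
H = Rational(7, 4) (H = Mul(Rational(-1, 4), Add(-2, Mul(-1, 5))) = Mul(Rational(-1, 4), Add(-2, -5)) = Mul(Rational(-1, 4), -7) = Rational(7, 4) ≈ 1.7500)
J = Rational(3, 10) (J = Mul(-3, Rational(-1, 10)) = Rational(3, 10) ≈ 0.30000)
Function('d')(r, Y) = 0
A = Rational(1, 48) (A = Mul(Pow(1, -1), Pow(48, -1)) = Mul(1, Rational(1, 48)) = Rational(1, 48) ≈ 0.020833)
Pow(Add(A, Function('d')(J, H)), 2) = Pow(Add(Rational(1, 48), 0), 2) = Pow(Rational(1, 48), 2) = Rational(1, 2304)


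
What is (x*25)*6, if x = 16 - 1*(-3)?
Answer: 2850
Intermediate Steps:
x = 19 (x = 16 + 3 = 19)
(x*25)*6 = (19*25)*6 = 475*6 = 2850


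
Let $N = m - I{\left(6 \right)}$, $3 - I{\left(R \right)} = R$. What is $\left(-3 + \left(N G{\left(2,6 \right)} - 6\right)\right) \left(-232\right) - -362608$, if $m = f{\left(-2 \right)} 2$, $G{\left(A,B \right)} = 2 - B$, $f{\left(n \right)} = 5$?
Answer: $376760$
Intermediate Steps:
$I{\left(R \right)} = 3 - R$
$m = 10$ ($m = 5 \cdot 2 = 10$)
$N = 13$ ($N = 10 - \left(3 - 6\right) = 10 - -3 = 10 + 3 = 13$)
$\left(-3 + \left(N G{\left(2,6 \right)} - 6\right)\right) \left(-232\right) - -362608 = \left(-3 + \left(13 \left(2 - 6\right) - 6\right)\right) \left(-232\right) - -362608 = \left(-3 + \left(13 \left(2 - 6\right) - 6\right)\right) \left(-232\right) + 362608 = \left(-3 + \left(13 \left(-4\right) - 6\right)\right) \left(-232\right) + 362608 = \left(-3 - 58\right) \left(-232\right) + 362608 = \left(-61\right) \left(-232\right) + 362608 = 14152 + 362608 = 376760$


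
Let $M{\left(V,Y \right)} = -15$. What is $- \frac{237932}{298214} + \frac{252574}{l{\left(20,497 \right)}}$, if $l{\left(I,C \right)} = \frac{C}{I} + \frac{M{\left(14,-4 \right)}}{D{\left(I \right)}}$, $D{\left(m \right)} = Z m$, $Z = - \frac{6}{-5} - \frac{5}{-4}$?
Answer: $\frac{2170851700026}{210968863} \approx 10290.0$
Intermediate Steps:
$Z = \frac{49}{20}$ ($Z = \left(-6\right) \left(- \frac{1}{5}\right) - - \frac{5}{4} = \frac{6}{5} + \frac{5}{4} = \frac{49}{20} \approx 2.45$)
$D{\left(m \right)} = \frac{49 m}{20}$
$l{\left(I,C \right)} = - \frac{300}{49 I} + \frac{C}{I}$ ($l{\left(I,C \right)} = \frac{C}{I} - \frac{15}{\frac{49}{20} I} = \frac{C}{I} - 15 \frac{20}{49 I} = \frac{C}{I} - \frac{300}{49 I} = - \frac{300}{49 I} + \frac{C}{I}$)
$- \frac{237932}{298214} + \frac{252574}{l{\left(20,497 \right)}} = - \frac{237932}{298214} + \frac{252574}{\frac{1}{20} \left(- \frac{300}{49} + 497\right)} = \left(-237932\right) \frac{1}{298214} + \frac{252574}{\frac{1}{20} \cdot \frac{24053}{49}} = - \frac{6998}{8771} + \frac{252574}{\frac{24053}{980}} = - \frac{6998}{8771} + 252574 \cdot \frac{980}{24053} = - \frac{6998}{8771} + \frac{247522520}{24053} = \frac{2170851700026}{210968863}$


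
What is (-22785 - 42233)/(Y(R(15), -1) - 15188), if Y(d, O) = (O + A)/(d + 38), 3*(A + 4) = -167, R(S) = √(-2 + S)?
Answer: 3179819071500/742874507437 + 8874957*√13/742874507437 ≈ 4.2805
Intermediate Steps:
A = -179/3 (A = -4 + (⅓)*(-167) = -4 - 167/3 = -179/3 ≈ -59.667)
Y(d, O) = (-179/3 + O)/(38 + d) (Y(d, O) = (O - 179/3)/(d + 38) = (-179/3 + O)/(38 + d))
(-22785 - 42233)/(Y(R(15), -1) - 15188) = (-22785 - 42233)/((-179/3 - 1)/(38 + √(-2 + 15)) - 15188) = -65018/(-182/3/(38 + √13) - 15188) = -65018/(-182/(3*(38 + √13)) - 15188) = -65018/(-15188 - 182/(3*(38 + √13)))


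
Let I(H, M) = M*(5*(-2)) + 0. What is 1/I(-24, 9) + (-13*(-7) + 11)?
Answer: 9179/90 ≈ 101.99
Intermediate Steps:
I(H, M) = -10*M (I(H, M) = M*(-10) + 0 = -10*M + 0 = -10*M)
1/I(-24, 9) + (-13*(-7) + 11) = 1/(-10*9) + (-13*(-7) + 11) = 1/(-90) + (91 + 11) = -1/90 + 102 = 9179/90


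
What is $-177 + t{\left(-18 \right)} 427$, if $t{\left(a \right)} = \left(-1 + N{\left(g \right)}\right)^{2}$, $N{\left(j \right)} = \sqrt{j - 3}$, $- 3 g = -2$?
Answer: $- \frac{2239}{3} - \frac{854 i \sqrt{21}}{3} \approx -746.33 - 1304.5 i$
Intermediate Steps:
$g = \frac{2}{3}$ ($g = \left(- \frac{1}{3}\right) \left(-2\right) = \frac{2}{3} \approx 0.66667$)
$N{\left(j \right)} = \sqrt{-3 + j}$
$t{\left(a \right)} = \left(-1 + \frac{i \sqrt{21}}{3}\right)^{2}$ ($t{\left(a \right)} = \left(-1 + \sqrt{-3 + \frac{2}{3}}\right)^{2} = \left(-1 + \sqrt{- \frac{7}{3}}\right)^{2} = \left(-1 + \frac{i \sqrt{21}}{3}\right)^{2}$)
$-177 + t{\left(-18 \right)} 427 = -177 + \frac{\left(3 - i \sqrt{21}\right)^{2}}{9} \cdot 427 = -177 + \frac{427 \left(3 - i \sqrt{21}\right)^{2}}{9}$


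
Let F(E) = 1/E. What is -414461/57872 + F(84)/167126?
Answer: -727305688169/101555116656 ≈ -7.1617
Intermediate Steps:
-414461/57872 + F(84)/167126 = -414461/57872 + 1/(84*167126) = -414461*1/57872 + (1/84)*(1/167126) = -414461/57872 + 1/14038584 = -727305688169/101555116656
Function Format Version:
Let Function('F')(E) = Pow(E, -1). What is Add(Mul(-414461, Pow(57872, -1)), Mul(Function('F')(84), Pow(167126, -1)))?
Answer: Rational(-727305688169, 101555116656) ≈ -7.1617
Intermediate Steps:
Add(Mul(-414461, Pow(57872, -1)), Mul(Function('F')(84), Pow(167126, -1))) = Add(Mul(-414461, Pow(57872, -1)), Mul(Pow(84, -1), Pow(167126, -1))) = Add(Mul(-414461, Rational(1, 57872)), Mul(Rational(1, 84), Rational(1, 167126))) = Add(Rational(-414461, 57872), Rational(1, 14038584)) = Rational(-727305688169, 101555116656)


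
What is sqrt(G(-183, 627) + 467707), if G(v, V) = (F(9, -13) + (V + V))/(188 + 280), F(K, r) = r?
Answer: sqrt(2845545521)/78 ≈ 683.89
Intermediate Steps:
G(v, V) = -1/36 + V/234 (G(v, V) = (-13 + (V + V))/(188 + 280) = (-13 + 2*V)/468 = (-13 + 2*V)*(1/468) = -1/36 + V/234)
sqrt(G(-183, 627) + 467707) = sqrt((-1/36 + (1/234)*627) + 467707) = sqrt((-1/36 + 209/78) + 467707) = sqrt(1241/468 + 467707) = sqrt(218888117/468) = sqrt(2845545521)/78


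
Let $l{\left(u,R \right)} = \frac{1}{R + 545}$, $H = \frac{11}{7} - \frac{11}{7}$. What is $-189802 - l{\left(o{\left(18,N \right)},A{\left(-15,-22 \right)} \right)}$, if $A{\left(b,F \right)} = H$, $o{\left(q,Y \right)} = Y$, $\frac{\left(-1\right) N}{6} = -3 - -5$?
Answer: $- \frac{103442091}{545} \approx -1.898 \cdot 10^{5}$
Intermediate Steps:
$N = -12$ ($N = - 6 \left(-3 - -5\right) = - 6 \left(-3 + 5\right) = \left(-6\right) 2 = -12$)
$H = 0$ ($H = 11 \cdot \frac{1}{7} - \frac{11}{7} = \frac{11}{7} - \frac{11}{7} = 0$)
$A{\left(b,F \right)} = 0$
$l{\left(u,R \right)} = \frac{1}{545 + R}$
$-189802 - l{\left(o{\left(18,N \right)},A{\left(-15,-22 \right)} \right)} = -189802 - \frac{1}{545 + 0} = -189802 - \frac{1}{545} = - \frac{103442091}{545}$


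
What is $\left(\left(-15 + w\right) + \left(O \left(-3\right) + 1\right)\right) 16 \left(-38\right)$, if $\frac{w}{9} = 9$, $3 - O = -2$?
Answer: $-31616$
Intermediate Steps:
$O = 5$ ($O = 3 - -2 = 3 + 2 = 5$)
$w = 81$ ($w = 9 \cdot 9 = 81$)
$\left(\left(-15 + w\right) + \left(O \left(-3\right) + 1\right)\right) 16 \left(-38\right) = \left(\left(-15 + 81\right) + \left(5 \left(-3\right) + 1\right)\right) 16 \left(-38\right) = \left(66 + \left(-15 + 1\right)\right) 16 \left(-38\right) = \left(66 - 14\right) 16 \left(-38\right) = 52 \cdot 16 \left(-38\right) = 832 \left(-38\right) = -31616$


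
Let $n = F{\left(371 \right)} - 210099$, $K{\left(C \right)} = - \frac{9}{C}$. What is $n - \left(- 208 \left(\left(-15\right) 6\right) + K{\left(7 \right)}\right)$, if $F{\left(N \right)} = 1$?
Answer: $- \frac{1601717}{7} \approx -2.2882 \cdot 10^{5}$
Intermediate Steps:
$n = -210098$ ($n = 1 - 210099 = -210098$)
$n - \left(- 208 \left(\left(-15\right) 6\right) + K{\left(7 \right)}\right) = -210098 - \left(- 208 \left(\left(-15\right) 6\right) - \frac{9}{7}\right) = -210098 - \left(\left(-208\right) \left(-90\right) - \frac{9}{7}\right) = -210098 - \left(18720 - \frac{9}{7}\right) = -210098 - \frac{131031}{7} = - \frac{1601717}{7}$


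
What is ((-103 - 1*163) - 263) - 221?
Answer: -750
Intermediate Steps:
((-103 - 1*163) - 263) - 221 = ((-103 - 163) - 263) - 221 = (-266 - 263) - 221 = -529 - 221 = -750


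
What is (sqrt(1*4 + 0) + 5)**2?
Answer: 49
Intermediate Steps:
(sqrt(1*4 + 0) + 5)**2 = (sqrt(4 + 0) + 5)**2 = (sqrt(4) + 5)**2 = (2 + 5)**2 = 7**2 = 49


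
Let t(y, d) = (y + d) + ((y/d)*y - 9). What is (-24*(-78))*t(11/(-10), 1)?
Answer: -369252/25 ≈ -14770.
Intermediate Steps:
t(y, d) = -9 + d + y + y**2/d (t(y, d) = (d + y) + (y**2/d - 9) = (d + y) + (-9 + y**2/d) = -9 + d + y + y**2/d)
(-24*(-78))*t(11/(-10), 1) = (-24*(-78))*(-9 + 1 + 11/(-10) + (11/(-10))**2/1) = 1872*(-9 + 1 + 11*(-1/10) + 1*(11*(-1/10))**2) = 1872*(-9 + 1 - 11/10 + 1*(-11/10)**2) = 1872*(-9 + 1 - 11/10 + 1*(121/100)) = 1872*(-9 + 1 - 11/10 + 121/100) = 1872*(-789/100) = -369252/25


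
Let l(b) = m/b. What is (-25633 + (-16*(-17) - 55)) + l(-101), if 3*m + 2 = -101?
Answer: -7700945/303 ≈ -25416.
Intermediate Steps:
m = -103/3 (m = -⅔ + (⅓)*(-101) = -⅔ - 101/3 = -103/3 ≈ -34.333)
l(b) = -103/(3*b)
(-25633 + (-16*(-17) - 55)) + l(-101) = (-25633 + (-16*(-17) - 55)) - 103/3/(-101) = (-25633 + (272 - 55)) - 103/3*(-1/101) = (-25633 + 217) + 103/303 = -25416 + 103/303 = -7700945/303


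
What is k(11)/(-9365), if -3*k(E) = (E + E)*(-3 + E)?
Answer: 176/28095 ≈ 0.0062645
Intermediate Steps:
k(E) = -2*E*(-3 + E)/3 (k(E) = -(E + E)*(-3 + E)/3 = -2*E*(-3 + E)/3)
k(11)/(-9365) = ((⅔)*11*(3 - 1*11))/(-9365) = ((⅔)*11*(3 - 11))*(-1/9365) = ((⅔)*11*(-8))*(-1/9365) = -176/3*(-1/9365) = 176/28095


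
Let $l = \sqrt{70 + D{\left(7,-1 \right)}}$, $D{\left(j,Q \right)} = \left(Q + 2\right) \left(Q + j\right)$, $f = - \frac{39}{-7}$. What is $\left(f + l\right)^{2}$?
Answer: $\frac{5245}{49} + \frac{156 \sqrt{19}}{7} \approx 204.18$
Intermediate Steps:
$f = \frac{39}{7}$ ($f = \left(-39\right) \left(- \frac{1}{7}\right) = \frac{39}{7} \approx 5.5714$)
$D{\left(j,Q \right)} = \left(2 + Q\right) \left(Q + j\right)$
$l = 2 \sqrt{19}$ ($l = \sqrt{70 + \left(\left(-1\right)^{2} + 2 \left(-1\right) + 2 \cdot 7 - 7\right)} = \sqrt{70 + \left(1 - 2 + 14 - 7\right)} = \sqrt{70 + 6} = \sqrt{76} = 2 \sqrt{19} \approx 8.7178$)
$\left(f + l\right)^{2} = \left(\frac{39}{7} + 2 \sqrt{19}\right)^{2}$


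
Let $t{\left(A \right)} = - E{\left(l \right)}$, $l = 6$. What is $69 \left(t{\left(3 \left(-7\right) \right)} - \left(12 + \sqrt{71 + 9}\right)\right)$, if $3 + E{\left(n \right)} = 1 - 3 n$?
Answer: $552 - 276 \sqrt{5} \approx -65.155$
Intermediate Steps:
$E{\left(n \right)} = -2 - 3 n$ ($E{\left(n \right)} = -3 - \left(-1 + 3 n\right) = -2 - 3 n$)
$t{\left(A \right)} = 20$ ($t{\left(A \right)} = - (-2 - 18) = \left(-1\right) \left(-20\right) = 20$)
$69 \left(t{\left(3 \left(-7\right) \right)} - \left(12 + \sqrt{71 + 9}\right)\right) = 69 \left(20 - \left(12 + \sqrt{71 + 9}\right)\right) = 69 \left(20 - \left(12 + \sqrt{80}\right)\right) = 69 \left(20 - \left(12 + 4 \sqrt{5}\right)\right) = 69 \left(8 - 4 \sqrt{5}\right) = 552 - 276 \sqrt{5}$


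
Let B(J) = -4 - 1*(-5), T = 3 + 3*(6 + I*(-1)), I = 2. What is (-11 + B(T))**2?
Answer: 100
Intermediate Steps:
T = 15 (T = 3 + 3*(6 + 2*(-1)) = 3 + 3*(6 - 2) = 3 + 3*4 = 3 + 12 = 15)
B(J) = 1 (B(J) = -4 + 5 = 1)
(-11 + B(T))**2 = (-11 + 1)**2 = (-10)**2 = 100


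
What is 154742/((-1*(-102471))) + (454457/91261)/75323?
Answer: 1063751170134073/704391013540713 ≈ 1.5102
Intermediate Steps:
154742/((-1*(-102471))) + (454457/91261)/75323 = 154742/102471 + (454457*(1/91261))*(1/75323) = 154742*(1/102471) + (454457/91261)*(1/75323) = 154742/102471 + 454457/6874052303 = 1063751170134073/704391013540713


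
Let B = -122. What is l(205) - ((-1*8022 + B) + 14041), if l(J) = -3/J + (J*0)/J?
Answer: -1208888/205 ≈ -5897.0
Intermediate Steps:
l(J) = -3/J (l(J) = -3/J + 0/J = -3/J + 0 = -3/J)
l(205) - ((-1*8022 + B) + 14041) = -3/205 - ((-1*8022 - 122) + 14041) = -3*1/205 - ((-8022 - 122) + 14041) = -3/205 - (-8144 + 14041) = -3/205 - 1*5897 = -3/205 - 5897 = -1208888/205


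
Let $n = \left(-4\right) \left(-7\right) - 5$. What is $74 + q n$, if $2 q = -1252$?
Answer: $-14324$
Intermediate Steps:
$q = -626$ ($q = \frac{1}{2} \left(-1252\right) = -626$)
$n = 23$ ($n = 28 - 5 = 23$)
$74 + q n = 74 - 14398 = -14324$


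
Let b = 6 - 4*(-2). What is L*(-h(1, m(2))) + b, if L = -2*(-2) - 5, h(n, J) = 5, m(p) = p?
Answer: 19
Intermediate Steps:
L = -1 (L = 4 - 5 = -1)
b = 14 (b = 6 + 8 = 14)
L*(-h(1, m(2))) + b = -(-1)*5 + 14 = -1*(-5) + 14 = 5 + 14 = 19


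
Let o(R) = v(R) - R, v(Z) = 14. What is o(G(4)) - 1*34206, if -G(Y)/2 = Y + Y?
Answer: -34176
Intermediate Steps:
G(Y) = -4*Y (G(Y) = -2*(Y + Y) = -4*Y)
o(R) = 14 - R
o(G(4)) - 1*34206 = (14 - (-4)*4) - 1*34206 = (14 - 1*(-16)) - 34206 = (14 + 16) - 34206 = 30 - 34206 = -34176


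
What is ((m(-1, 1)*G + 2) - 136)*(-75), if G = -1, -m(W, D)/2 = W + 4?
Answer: 9600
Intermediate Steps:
m(W, D) = -8 - 2*W (m(W, D) = -2*(W + 4) = -2*(4 + W) = -8 - 2*W)
((m(-1, 1)*G + 2) - 136)*(-75) = (((-8 - 2*(-1))*(-1) + 2) - 136)*(-75) = (((-8 + 2)*(-1) + 2) - 136)*(-75) = ((-6*(-1) + 2) - 136)*(-75) = ((6 + 2) - 136)*(-75) = (8 - 136)*(-75) = -128*(-75) = 9600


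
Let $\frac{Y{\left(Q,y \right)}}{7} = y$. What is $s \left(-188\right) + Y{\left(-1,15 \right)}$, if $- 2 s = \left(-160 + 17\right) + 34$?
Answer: $-10141$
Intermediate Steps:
$s = \frac{109}{2}$ ($s = - \frac{\left(-160 + 17\right) + 34}{2} = - \frac{-143 + 34}{2} = \left(- \frac{1}{2}\right) \left(-109\right) = \frac{109}{2} \approx 54.5$)
$Y{\left(Q,y \right)} = 7 y$
$s \left(-188\right) + Y{\left(-1,15 \right)} = \frac{109}{2} \left(-188\right) + 7 \cdot 15 = -10246 + 105 = -10141$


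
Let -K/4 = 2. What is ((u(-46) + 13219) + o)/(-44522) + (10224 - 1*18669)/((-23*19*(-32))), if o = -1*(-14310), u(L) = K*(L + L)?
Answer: -385623025/311297824 ≈ -1.2388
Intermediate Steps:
K = -8 (K = -4*2 = -8)
u(L) = -16*L (u(L) = -8*(L + L) = -16*L)
o = 14310
((u(-46) + 13219) + o)/(-44522) + (10224 - 1*18669)/((-23*19*(-32))) = ((-16*(-46) + 13219) + 14310)/(-44522) + (10224 - 1*18669)/((-23*19*(-32))) = ((736 + 13219) + 14310)*(-1/44522) + (10224 - 18669)/((-437*(-32))) = (13955 + 14310)*(-1/44522) - 8445/13984 = 28265*(-1/44522) - 8445*1/13984 = -28265/44522 - 8445/13984 = -385623025/311297824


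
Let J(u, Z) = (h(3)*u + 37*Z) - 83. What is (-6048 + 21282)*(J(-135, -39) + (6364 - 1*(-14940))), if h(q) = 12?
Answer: 276618972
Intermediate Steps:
J(u, Z) = -83 + 12*u + 37*Z (J(u, Z) = (12*u + 37*Z) - 83 = -83 + 12*u + 37*Z)
(-6048 + 21282)*(J(-135, -39) + (6364 - 1*(-14940))) = (-6048 + 21282)*((-83 + 12*(-135) + 37*(-39)) + (6364 - 1*(-14940))) = 15234*((-83 - 1620 - 1443) + (6364 + 14940)) = 15234*(-3146 + 21304) = 15234*18158 = 276618972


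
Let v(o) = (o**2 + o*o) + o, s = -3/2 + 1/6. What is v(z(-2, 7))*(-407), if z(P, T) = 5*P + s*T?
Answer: -2667478/9 ≈ -2.9639e+5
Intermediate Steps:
s = -4/3 (s = -3*1/2 + 1*(1/6) = -3/2 + 1/6 = -4/3 ≈ -1.3333)
z(P, T) = 5*P - 4*T/3
v(o) = o + 2*o**2 (v(o) = (o**2 + o**2) + o = 2*o**2 + o = o + 2*o**2)
v(z(-2, 7))*(-407) = ((5*(-2) - 4/3*7)*(1 + 2*(5*(-2) - 4/3*7)))*(-407) = ((-10 - 28/3)*(1 + 2*(-10 - 28/3)))*(-407) = -58*(1 + 2*(-58/3))/3*(-407) = -58*(1 - 116/3)/3*(-407) = -58/3*(-113/3)*(-407) = (6554/9)*(-407) = -2667478/9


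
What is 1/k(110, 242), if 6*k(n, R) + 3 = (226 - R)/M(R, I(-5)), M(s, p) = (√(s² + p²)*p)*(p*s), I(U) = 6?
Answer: -312727367700/156363683849 + 32670*√586/156363683849 ≈ -2.0000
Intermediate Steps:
M(s, p) = s*p²*√(p² + s²) (M(s, p) = (√(p² + s²)*p)*(p*s) = (p*√(p² + s²))*(p*s) = s*p²*√(p² + s²))
k(n, R) = -½ + (226 - R)/(216*R*√(36 + R²)) (k(n, R) = -½ + ((226 - R)/((R*6²*√(6² + R²))))/6 = -½ + ((226 - R)/((R*36*√(36 + R²))))/6 = -½ + ((226 - R)/((36*R*√(36 + R²))))/6 = -½ + ((226 - R)*(1/(36*R*√(36 + R²))))/6 = -½ + ((226 - R)/(36*R*√(36 + R²)))/6 = -½ + (226 - R)/(216*R*√(36 + R²)))
1/k(110, 242) = 1/((1/216)*(226 - 1*242 - 108*242*√(36 + 242²))/(242*√(36 + 242²))) = 1/((1/216)*(1/242)*(226 - 242 - 108*242*√(36 + 58564))/√(36 + 58564)) = 1/((1/216)*(1/242)*(226 - 242 - 108*242*√58600)/√58600) = 1/((1/216)*(1/242)*(√586/5860)*(226 - 242 - 108*242*10*√586)) = 1/((1/216)*(1/242)*(√586/5860)*(226 - 242 - 261360*√586)) = 1/((1/216)*(1/242)*(√586/5860)*(-16 - 261360*√586)) = 1/(√586*(-16 - 261360*√586)/306313920) = 522720*√586/(-16 - 261360*√586)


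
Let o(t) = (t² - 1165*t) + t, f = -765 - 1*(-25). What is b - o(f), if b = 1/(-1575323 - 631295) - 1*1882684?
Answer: -7263400899993/2206618 ≈ -3.2916e+6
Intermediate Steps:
f = -740 (f = -765 + 25 = -740)
o(t) = t² - 1164*t
b = -4154364402713/2206618 (b = 1/(-2206618) - 1882684 = -1/2206618 - 1882684 = -4154364402713/2206618 ≈ -1.8827e+6)
b - o(f) = -4154364402713/2206618 - (-740)*(-1164 - 740) = -4154364402713/2206618 - (-740)*(-1904) = -4154364402713/2206618 - 1*1408960 = -4154364402713/2206618 - 1408960 = -7263400899993/2206618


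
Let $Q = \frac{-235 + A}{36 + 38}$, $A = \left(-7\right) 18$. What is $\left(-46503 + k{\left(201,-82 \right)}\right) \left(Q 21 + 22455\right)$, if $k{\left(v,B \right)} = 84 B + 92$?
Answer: $- \frac{88161289611}{74} \approx -1.1914 \cdot 10^{9}$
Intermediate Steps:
$A = -126$
$Q = - \frac{361}{74}$ ($Q = \frac{-235 - 126}{36 + 38} = - \frac{361}{74} \approx -4.8784$)
$k{\left(v,B \right)} = 92 + 84 B$
$\left(-46503 + k{\left(201,-82 \right)}\right) \left(Q 21 + 22455\right) = \left(-46503 + \left(92 + 84 \left(-82\right)\right)\right) \left(\left(- \frac{361}{74}\right) 21 + 22455\right) = \left(-46503 + \left(92 - 6888\right)\right) \left(- \frac{7581}{74} + 22455\right) = \left(-46503 - 6796\right) \frac{1654089}{74} = \left(-53299\right) \frac{1654089}{74} = - \frac{88161289611}{74}$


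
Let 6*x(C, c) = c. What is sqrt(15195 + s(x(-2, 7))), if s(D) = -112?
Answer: sqrt(15083) ≈ 122.81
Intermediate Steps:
x(C, c) = c/6
sqrt(15195 + s(x(-2, 7))) = sqrt(15195 - 112) = sqrt(15083)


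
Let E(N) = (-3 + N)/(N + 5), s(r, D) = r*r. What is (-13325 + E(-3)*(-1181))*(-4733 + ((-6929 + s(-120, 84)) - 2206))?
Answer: -5204024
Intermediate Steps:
s(r, D) = r**2
E(N) = (-3 + N)/(5 + N)
(-13325 + E(-3)*(-1181))*(-4733 + ((-6929 + s(-120, 84)) - 2206)) = (-13325 + ((-3 - 3)/(5 - 3))*(-1181))*(-4733 + ((-6929 + (-120)**2) - 2206)) = (-13325 + (-6/2)*(-1181))*(-4733 + ((-6929 + 14400) - 2206)) = (-13325 + ((1/2)*(-6))*(-1181))*(-4733 + (7471 - 2206)) = (-13325 - 3*(-1181))*(-4733 + 5265) = (-13325 + 3543)*532 = -9782*532 = -5204024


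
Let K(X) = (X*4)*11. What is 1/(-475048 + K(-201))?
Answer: -1/483892 ≈ -2.0666e-6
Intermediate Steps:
K(X) = 44*X (K(X) = (4*X)*11 = 44*X)
1/(-475048 + K(-201)) = 1/(-475048 + 44*(-201)) = 1/(-475048 - 8844) = 1/(-483892) = -1/483892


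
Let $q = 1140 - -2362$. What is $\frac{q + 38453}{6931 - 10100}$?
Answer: $- \frac{41955}{3169} \approx -13.239$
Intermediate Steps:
$q = 3502$ ($q = 1140 + 2362 = 3502$)
$\frac{q + 38453}{6931 - 10100} = \frac{3502 + 38453}{6931 - 10100} = \frac{41955}{-3169} = 41955 \left(- \frac{1}{3169}\right) = - \frac{41955}{3169}$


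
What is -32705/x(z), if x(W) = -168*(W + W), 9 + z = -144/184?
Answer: -150443/15120 ≈ -9.9499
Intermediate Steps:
z = -225/23 (z = -9 - 144/184 = -9 - 144*1/184 = -9 - 18/23 = -225/23 ≈ -9.7826)
x(W) = -336*W
-32705/x(z) = -32705/((-336*(-225/23))) = -32705/75600/23 = -32705*23/75600 = -150443/15120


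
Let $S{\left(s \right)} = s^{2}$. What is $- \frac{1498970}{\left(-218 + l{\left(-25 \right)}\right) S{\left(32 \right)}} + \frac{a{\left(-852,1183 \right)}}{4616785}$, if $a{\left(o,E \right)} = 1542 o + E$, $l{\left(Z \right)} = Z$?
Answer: $\frac{3296902539709}{574401922560} \approx 5.7397$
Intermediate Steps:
$a{\left(o,E \right)} = E + 1542 o$
$- \frac{1498970}{\left(-218 + l{\left(-25 \right)}\right) S{\left(32 \right)}} + \frac{a{\left(-852,1183 \right)}}{4616785} = - \frac{1498970}{\left(-218 - 25\right) 32^{2}} + \frac{1183 + 1542 \left(-852\right)}{4616785} = - \frac{1498970}{\left(-243\right) 1024} + \left(1183 - 1313784\right) \frac{1}{4616785} = - \frac{1498970}{-248832} - \frac{1312601}{4616785} = \left(-1498970\right) \left(- \frac{1}{248832}\right) - \frac{1312601}{4616785} = \frac{749485}{124416} - \frac{1312601}{4616785} = \frac{3296902539709}{574401922560}$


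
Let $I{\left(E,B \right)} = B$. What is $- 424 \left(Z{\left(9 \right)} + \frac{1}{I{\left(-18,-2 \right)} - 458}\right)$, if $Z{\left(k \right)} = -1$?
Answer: $\frac{48866}{115} \approx 424.92$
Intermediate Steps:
$- 424 \left(Z{\left(9 \right)} + \frac{1}{I{\left(-18,-2 \right)} - 458}\right) = - 424 \left(-1 + \frac{1}{-2 - 458}\right) = - 424 \left(-1 + \frac{1}{-460}\right) = - 424 \left(-1 - \frac{1}{460}\right) = \left(-424\right) \left(- \frac{461}{460}\right) = \frac{48866}{115}$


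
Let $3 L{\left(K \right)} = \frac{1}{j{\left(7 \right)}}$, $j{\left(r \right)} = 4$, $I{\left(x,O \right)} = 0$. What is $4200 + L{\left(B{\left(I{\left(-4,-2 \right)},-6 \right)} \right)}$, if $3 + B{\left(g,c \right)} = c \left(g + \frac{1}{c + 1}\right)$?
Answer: $\frac{50401}{12} \approx 4200.1$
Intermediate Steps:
$B{\left(g,c \right)} = -3 + c \left(g + \frac{1}{1 + c}\right)$ ($B{\left(g,c \right)} = -3 + c \left(g + \frac{1}{c + 1}\right) = -3 + c \left(g + \frac{1}{1 + c}\right)$)
$L{\left(K \right)} = \frac{1}{12}$ ($L{\left(K \right)} = \frac{1}{3 \cdot 4} = \frac{1}{3} \cdot \frac{1}{4} = \frac{1}{12}$)
$4200 + L{\left(B{\left(I{\left(-4,-2 \right)},-6 \right)} \right)} = 4200 + \frac{1}{12} = \frac{50401}{12}$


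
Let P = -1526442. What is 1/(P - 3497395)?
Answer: -1/5023837 ≈ -1.9905e-7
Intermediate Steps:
1/(P - 3497395) = 1/(-1526442 - 3497395) = 1/(-5023837) = -1/5023837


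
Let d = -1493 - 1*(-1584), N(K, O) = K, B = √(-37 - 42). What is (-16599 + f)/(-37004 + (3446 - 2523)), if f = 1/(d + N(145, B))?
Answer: 206177/448164 ≈ 0.46005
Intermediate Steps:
B = I*√79 (B = √(-79) = I*√79 ≈ 8.8882*I)
d = 91 (d = -1493 + 1584 = 91)
f = 1/236 (f = 1/(91 + 145) = 1/236 ≈ 0.0042373)
(-16599 + f)/(-37004 + (3446 - 2523)) = (-16599 + 1/236)/(-37004 + (3446 - 2523)) = -3917363/(236*(-37004 + 923)) = -3917363/236/(-36081) = -3917363/236*(-1/36081) = 206177/448164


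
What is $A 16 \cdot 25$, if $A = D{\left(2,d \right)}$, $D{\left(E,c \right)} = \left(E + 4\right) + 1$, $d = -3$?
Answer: $2800$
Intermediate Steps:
$D{\left(E,c \right)} = 5 + E$ ($D{\left(E,c \right)} = \left(4 + E\right) + 1 = 5 + E$)
$A = 7$ ($A = 5 + 2 = 7$)
$A 16 \cdot 25 = 7 \cdot 16 \cdot 25 = 112 \cdot 25 = 2800$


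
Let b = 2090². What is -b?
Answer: -4368100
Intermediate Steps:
b = 4368100
-b = -1*4368100 = -4368100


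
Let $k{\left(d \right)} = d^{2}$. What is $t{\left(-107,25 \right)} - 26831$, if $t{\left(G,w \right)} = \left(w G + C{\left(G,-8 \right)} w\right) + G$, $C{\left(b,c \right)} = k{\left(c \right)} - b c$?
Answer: $-49413$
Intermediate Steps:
$C{\left(b,c \right)} = c^{2} - b c$
$t{\left(G,w \right)} = G + G w + w \left(64 + 8 G\right)$ ($t{\left(G,w \right)} = \left(w G + - 8 \left(-8 - G\right) w\right) + G = \left(G w + \left(64 + 8 G\right) w\right) + G = \left(G w + w \left(64 + 8 G\right)\right) + G = G + G w + w \left(64 + 8 G\right)$)
$t{\left(-107,25 \right)} - 26831 = \left(-107 + 64 \cdot 25 + 9 \left(-107\right) 25\right) - 26831 = \left(-107 + 1600 - 24075\right) - 26831 = -22582 - 26831 = -49413$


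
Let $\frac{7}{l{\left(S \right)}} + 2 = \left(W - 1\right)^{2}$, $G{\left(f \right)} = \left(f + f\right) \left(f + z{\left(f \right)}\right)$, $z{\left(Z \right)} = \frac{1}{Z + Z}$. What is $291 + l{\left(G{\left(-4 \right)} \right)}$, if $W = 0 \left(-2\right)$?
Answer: $284$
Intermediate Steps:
$z{\left(Z \right)} = \frac{1}{2 Z}$
$W = 0$
$G{\left(f \right)} = 2 f \left(f + \frac{1}{2 f}\right)$ ($G{\left(f \right)} = \left(f + f\right) \left(f + \frac{1}{2 f}\right) = 2 f \left(f + \frac{1}{2 f}\right)$)
$l{\left(S \right)} = -7$ ($l{\left(S \right)} = \frac{7}{-2 + \left(0 - 1\right)^{2}} = \frac{7}{-2 + \left(-1\right)^{2}} = \frac{7}{-2 + 1} = \frac{7}{-1} = 7 \left(-1\right) = -7$)
$291 + l{\left(G{\left(-4 \right)} \right)} = 291 - 7 = 284$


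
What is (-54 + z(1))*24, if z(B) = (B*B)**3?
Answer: -1272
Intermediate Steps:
z(B) = B**6 (z(B) = (B**2)**3 = B**6)
(-54 + z(1))*24 = (-54 + 1**6)*24 = (-54 + 1)*24 = -53*24 = -1272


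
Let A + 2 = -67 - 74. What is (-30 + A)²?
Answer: 29929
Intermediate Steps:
A = -143 (A = -2 + (-67 - 74) = -2 - 141 = -143)
(-30 + A)² = (-30 - 143)² = (-173)² = 29929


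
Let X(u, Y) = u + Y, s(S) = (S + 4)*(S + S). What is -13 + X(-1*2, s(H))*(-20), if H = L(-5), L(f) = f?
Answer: -173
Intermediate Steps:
H = -5
s(S) = 2*S*(4 + S) (s(S) = (4 + S)*(2*S) = 2*S*(4 + S))
X(u, Y) = Y + u
-13 + X(-1*2, s(H))*(-20) = -13 + (2*(-5)*(4 - 5) - 1*2)*(-20) = -13 + (2*(-5)*(-1) - 2)*(-20) = -13 + (10 - 2)*(-20) = -13 + 8*(-20) = -13 - 160 = -173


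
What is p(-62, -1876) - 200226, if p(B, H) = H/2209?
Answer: -442301110/2209 ≈ -2.0023e+5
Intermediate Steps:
p(B, H) = H/2209 (p(B, H) = H*(1/2209) = H/2209)
p(-62, -1876) - 200226 = (1/2209)*(-1876) - 200226 = -1876/2209 - 200226 = -442301110/2209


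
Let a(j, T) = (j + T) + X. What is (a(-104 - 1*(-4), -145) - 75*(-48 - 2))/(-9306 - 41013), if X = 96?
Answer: -3601/50319 ≈ -0.071563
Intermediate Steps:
a(j, T) = 96 + T + j (a(j, T) = (j + T) + 96 = (T + j) + 96 = 96 + T + j)
(a(-104 - 1*(-4), -145) - 75*(-48 - 2))/(-9306 - 41013) = ((96 - 145 + (-104 - 1*(-4))) - 75*(-48 - 2))/(-9306 - 41013) = ((96 - 145 + (-104 + 4)) - 75*(-50))/(-50319) = ((96 - 145 - 100) + 3750)*(-1/50319) = (-149 + 3750)*(-1/50319) = 3601*(-1/50319) = -3601/50319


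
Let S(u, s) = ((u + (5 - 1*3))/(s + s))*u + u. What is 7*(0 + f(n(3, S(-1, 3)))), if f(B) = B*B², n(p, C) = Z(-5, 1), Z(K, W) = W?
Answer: 7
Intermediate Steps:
S(u, s) = u + u*(2 + u)/(2*s) (S(u, s) = ((u + (5 - 3))/((2*s)))*u + u = ((u + 2)*(1/(2*s)))*u + u = ((2 + u)*(1/(2*s)))*u + u = ((2 + u)/(2*s))*u + u = u*(2 + u)/(2*s) + u = u + u*(2 + u)/(2*s))
n(p, C) = 1
f(B) = B³
7*(0 + f(n(3, S(-1, 3)))) = 7*(0 + 1³) = 7*(0 + 1) = 7*1 = 7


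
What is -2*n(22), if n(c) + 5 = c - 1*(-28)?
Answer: -90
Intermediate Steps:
n(c) = 23 + c (n(c) = -5 + (c - 1*(-28)) = -5 + (c + 28) = -5 + (28 + c) = 23 + c)
-2*n(22) = -2*(23 + 22) = -2*45 = -90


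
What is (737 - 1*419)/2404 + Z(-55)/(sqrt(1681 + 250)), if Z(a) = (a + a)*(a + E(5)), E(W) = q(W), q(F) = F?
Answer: 159/1202 + 5500*sqrt(1931)/1931 ≈ 125.29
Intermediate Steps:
E(W) = W
Z(a) = 2*a*(5 + a) (Z(a) = (a + a)*(a + 5) = (2*a)*(5 + a) = 2*a*(5 + a))
(737 - 1*419)/2404 + Z(-55)/(sqrt(1681 + 250)) = (737 - 1*419)/2404 + (2*(-55)*(5 - 55))/(sqrt(1681 + 250)) = (737 - 419)*(1/2404) + (2*(-55)*(-50))/(sqrt(1931)) = 318*(1/2404) + 5500*(sqrt(1931)/1931) = 159/1202 + 5500*sqrt(1931)/1931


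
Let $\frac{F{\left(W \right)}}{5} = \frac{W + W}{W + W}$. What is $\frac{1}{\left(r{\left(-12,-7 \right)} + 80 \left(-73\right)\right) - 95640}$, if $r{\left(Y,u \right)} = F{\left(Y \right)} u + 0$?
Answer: $- \frac{1}{101515} \approx -9.8508 \cdot 10^{-6}$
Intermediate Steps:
$F{\left(W \right)} = 5$ ($F{\left(W \right)} = 5 \frac{W + W}{W + W} = 5 \frac{2 W}{2 W} = 5 \cdot 2 W \frac{1}{2 W} = 5 \cdot 1 = 5$)
$r{\left(Y,u \right)} = 5 u$ ($r{\left(Y,u \right)} = 5 u + 0 = 5 u$)
$\frac{1}{\left(r{\left(-12,-7 \right)} + 80 \left(-73\right)\right) - 95640} = \frac{1}{\left(5 \left(-7\right) + 80 \left(-73\right)\right) - 95640} = \frac{1}{\left(-35 - 5840\right) - 95640} = \frac{1}{-5875 - 95640} = \frac{1}{-101515} = - \frac{1}{101515}$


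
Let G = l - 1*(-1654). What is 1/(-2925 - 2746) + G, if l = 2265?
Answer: 22224648/5671 ≈ 3919.0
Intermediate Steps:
G = 3919 (G = 2265 - 1*(-1654) = 2265 + 1654 = 3919)
1/(-2925 - 2746) + G = 1/(-2925 - 2746) + 3919 = 1/(-5671) + 3919 = -1/5671 + 3919 = 22224648/5671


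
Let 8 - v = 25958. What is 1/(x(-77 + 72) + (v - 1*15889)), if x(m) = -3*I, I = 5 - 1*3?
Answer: -1/41845 ≈ -2.3898e-5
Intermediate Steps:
v = -25950 (v = 8 - 1*25958 = 8 - 25958 = -25950)
I = 2 (I = 5 - 3 = 2)
x(m) = -6 (x(m) = -3*2 = -6)
1/(x(-77 + 72) + (v - 1*15889)) = 1/(-6 + (-25950 - 1*15889)) = 1/(-6 + (-25950 - 15889)) = 1/(-6 - 41839) = 1/(-41845) = -1/41845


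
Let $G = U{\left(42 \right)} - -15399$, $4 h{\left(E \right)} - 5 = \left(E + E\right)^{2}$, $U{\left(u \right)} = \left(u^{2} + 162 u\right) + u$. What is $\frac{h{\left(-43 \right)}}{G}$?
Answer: $\frac{2467}{32012} \approx 0.077065$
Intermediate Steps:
$U{\left(u \right)} = u^{2} + 163 u$
$h{\left(E \right)} = \frac{5}{4} + E^{2}$ ($h{\left(E \right)} = \frac{5}{4} + \frac{\left(E + E\right)^{2}}{4} = \frac{5}{4} + \frac{\left(2 E\right)^{2}}{4} = \frac{5}{4} + \frac{4 E^{2}}{4} = \frac{5}{4} + E^{2}$)
$G = 24009$ ($G = 42 \left(163 + 42\right) - -15399 = 42 \cdot 205 + 15399 = 8610 + 15399 = 24009$)
$\frac{h{\left(-43 \right)}}{G} = \frac{\frac{5}{4} + \left(-43\right)^{2}}{24009} = \left(\frac{5}{4} + 1849\right) \frac{1}{24009} = \frac{7401}{4} \cdot \frac{1}{24009} = \frac{2467}{32012}$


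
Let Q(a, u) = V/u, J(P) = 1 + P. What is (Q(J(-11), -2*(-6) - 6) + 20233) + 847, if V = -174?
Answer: 21051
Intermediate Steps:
Q(a, u) = -174/u
(Q(J(-11), -2*(-6) - 6) + 20233) + 847 = (-174/(-2*(-6) - 6) + 20233) + 847 = (-174/(12 - 6) + 20233) + 847 = (-174/6 + 20233) + 847 = (-174*⅙ + 20233) + 847 = (-29 + 20233) + 847 = 20204 + 847 = 21051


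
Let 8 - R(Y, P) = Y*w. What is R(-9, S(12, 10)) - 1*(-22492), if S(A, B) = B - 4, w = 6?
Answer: 22554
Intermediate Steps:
S(A, B) = -4 + B
R(Y, P) = 8 - 6*Y (R(Y, P) = 8 - Y*6 = 8 - 6*Y)
R(-9, S(12, 10)) - 1*(-22492) = (8 - 6*(-9)) - 1*(-22492) = (8 + 54) + 22492 = 62 + 22492 = 22554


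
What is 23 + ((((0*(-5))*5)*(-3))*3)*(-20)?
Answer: 23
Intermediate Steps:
23 + ((((0*(-5))*5)*(-3))*3)*(-20) = 23 + (((0*5)*(-3))*3)*(-20) = 23 + ((0*(-3))*3)*(-20) = 23 + (0*3)*(-20) = 23 + 0*(-20) = 23 + 0 = 23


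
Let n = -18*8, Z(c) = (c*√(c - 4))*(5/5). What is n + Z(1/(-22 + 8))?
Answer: -144 - I*√798/196 ≈ -144.0 - 0.14413*I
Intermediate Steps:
Z(c) = c*√(-4 + c) (Z(c) = (c*√(-4 + c))*(5*(⅕)) = (c*√(-4 + c))*1 = c*√(-4 + c))
n = -144
n + Z(1/(-22 + 8)) = -144 + √(-4 + 1/(-22 + 8))/(-22 + 8) = -144 + √(-4 + 1/(-14))/(-14) = -144 - √(-4 - 1/14)/14 = -144 - I*√798/196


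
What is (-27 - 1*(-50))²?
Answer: 529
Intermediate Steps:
(-27 - 1*(-50))² = (-27 + 50)² = 23² = 529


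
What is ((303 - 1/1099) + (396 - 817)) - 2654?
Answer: -3046429/1099 ≈ -2772.0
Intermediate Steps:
((303 - 1/1099) + (396 - 817)) - 2654 = ((303 - 1*1/1099) - 421) - 2654 = ((303 - 1/1099) - 421) - 2654 = (332996/1099 - 421) - 2654 = -129683/1099 - 2654 = -3046429/1099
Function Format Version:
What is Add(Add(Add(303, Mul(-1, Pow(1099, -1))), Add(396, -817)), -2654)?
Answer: Rational(-3046429, 1099) ≈ -2772.0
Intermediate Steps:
Add(Add(Add(303, Mul(-1, Pow(1099, -1))), Add(396, -817)), -2654) = Add(Add(Add(303, Mul(-1, Rational(1, 1099))), -421), -2654) = Add(Add(Add(303, Rational(-1, 1099)), -421), -2654) = Add(Add(Rational(332996, 1099), -421), -2654) = Add(Rational(-129683, 1099), -2654) = Rational(-3046429, 1099)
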